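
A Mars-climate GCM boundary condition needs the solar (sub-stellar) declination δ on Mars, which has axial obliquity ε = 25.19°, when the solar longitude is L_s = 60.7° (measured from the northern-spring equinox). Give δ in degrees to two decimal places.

sin δ = sin ε · sin L_s = sin 25.19° × sin 60.7° = 0.371171.
δ = arcsin(0.371171) = +21.79°.

δ = +21.79°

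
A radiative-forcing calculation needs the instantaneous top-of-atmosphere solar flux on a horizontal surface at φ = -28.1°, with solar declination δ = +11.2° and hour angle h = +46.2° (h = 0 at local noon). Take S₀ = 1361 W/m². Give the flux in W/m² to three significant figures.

cos θ_z = sin φ sin δ + cos φ cos δ cos h = -0.091487 + 0.598930 = 0.507443.
Flux = S₀ · cos θ_z = 1361 × 0.507443 = 690.6 W/m².

691 W/m²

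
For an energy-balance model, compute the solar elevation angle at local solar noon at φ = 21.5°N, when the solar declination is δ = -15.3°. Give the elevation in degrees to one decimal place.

At local noon the hour angle is zero, so the zenith angle equals |φ − δ| = |+21.5° − (-15.300°)| = 36.800°.
Elevation = 90° − 36.800° = 53.2°.

53.2°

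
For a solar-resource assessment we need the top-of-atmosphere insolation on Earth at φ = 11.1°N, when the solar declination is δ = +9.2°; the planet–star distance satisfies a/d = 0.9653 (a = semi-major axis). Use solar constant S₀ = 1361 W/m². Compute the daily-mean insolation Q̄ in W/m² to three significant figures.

cos H₀ = −tan(+11.1°) tan(+9.200°) = -0.0318, H₀ = 1.6026 rad.
Bracket: H₀ sin φ sin δ + cos φ cos δ sin H₀ = 1.6026×0.19252×0.15988 + 0.98129×0.98714×0.99950 = 0.049328 + 0.968186 = 1.017514.
Inverse-square distance factor (a/d)² = 0.9653² = 0.931804.
Q̄ = (S₀/π) × 0.931804 × [bracket] = (1361/π) × 0.931804 × 1.017514 = 410.7 W/m².

Q̄ ≈ 411 W/m²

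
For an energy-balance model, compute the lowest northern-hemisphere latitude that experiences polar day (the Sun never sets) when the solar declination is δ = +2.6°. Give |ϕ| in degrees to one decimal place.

|ϕ| = 87.4°

Polar day requires cos h₀ = −tan ϕ tan δ ≤ −1, i.e. tan ϕ tan δ ≥ 1.
The boundary is |tan ϕ| · |tan δ| = 1, so |ϕ| = 90° − |δ| = 90° − 2.6° = 87.4° in the northern hemisphere.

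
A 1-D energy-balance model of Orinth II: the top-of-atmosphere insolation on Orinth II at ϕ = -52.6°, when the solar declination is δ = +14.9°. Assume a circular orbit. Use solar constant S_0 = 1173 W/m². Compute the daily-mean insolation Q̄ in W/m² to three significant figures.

Q̄ ≈ 113 W/m²

cos h₀ = −tan(-52.6°) tan(+14.900°) = 0.3480, h₀ = 1.2153 rad.
Bracket: h₀ sin ϕ sin δ + cos ϕ cos δ sin h₀ = 1.2153×-0.79441×0.25713 + 0.60738×0.96638×0.93749 = -0.248245 + 0.550269 = 0.302024.
Q̄ = (S_0/π) × [bracket] = (1173/π) × 0.302024 = 112.8 W/m².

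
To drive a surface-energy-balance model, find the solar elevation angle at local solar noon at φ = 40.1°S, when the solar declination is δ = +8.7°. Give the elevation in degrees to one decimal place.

41.2°

At local noon the hour angle is zero, so the zenith angle equals |φ − δ| = |-40.1° − (+8.700°)| = 48.800°.
Elevation = 90° − 48.800° = 41.2°.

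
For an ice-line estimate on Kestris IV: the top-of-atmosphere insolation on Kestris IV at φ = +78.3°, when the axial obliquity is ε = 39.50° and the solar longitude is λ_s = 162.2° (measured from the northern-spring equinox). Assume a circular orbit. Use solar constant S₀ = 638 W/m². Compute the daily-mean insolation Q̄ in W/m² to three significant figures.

Solar declination: sin δ = sin ε · sin λ_s = sin 39.50° × sin 162.2° = 0.19445, so δ = +11.212°.
cos H₀ = −tan(+78.3°) tan(+11.212°) = -0.9572, H₀ = 2.8480 rad.
Bracket: H₀ sin φ sin δ + cos φ cos δ sin H₀ = 2.8480×0.97922×0.19445 + 0.20279×0.98091×0.28938 = 0.542286 + 0.057563 = 0.599849.
Q̄ = (S₀/π) × [bracket] = (638/π) × 0.599849 = 121.8 W/m².

Q̄ ≈ 122 W/m²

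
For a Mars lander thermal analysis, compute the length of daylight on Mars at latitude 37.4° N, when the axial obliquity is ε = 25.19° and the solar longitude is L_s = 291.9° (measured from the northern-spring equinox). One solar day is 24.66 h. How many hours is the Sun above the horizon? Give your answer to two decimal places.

9.70 h

Solar declination: sin δ = sin ε · sin L_s = sin 25.19° × sin 291.9° = -0.39491, so δ = -23.260°.
cos h₀ = −tan ϕ · tan δ = −tan(+37.4°) × tan(-23.260°) = 0.3286, so h₀ = 1.2359 rad = 70.81°.
Daylight = 2h₀/(2π) × 24.66 h = (1.2359/π) × 24.66 = 9.70 h.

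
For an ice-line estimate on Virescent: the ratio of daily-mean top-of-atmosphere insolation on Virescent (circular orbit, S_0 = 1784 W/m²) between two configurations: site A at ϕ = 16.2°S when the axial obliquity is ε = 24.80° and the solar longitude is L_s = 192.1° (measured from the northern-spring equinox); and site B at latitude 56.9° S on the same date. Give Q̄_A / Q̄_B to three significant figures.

— Configuration A (ϕ=-16.2°):
Solar declination: sin δ = sin ε · sin L_s = sin 24.80° × sin 192.1° = -0.08792, so δ = -5.044°.
cos h₀ = −tan(-16.2°) tan(-5.044°) = -0.0256, h₀ = 1.5964 rad.
Bracket: h₀ sin ϕ sin δ + cos ϕ cos δ sin h₀ = 1.5964×-0.27899×-0.08792 + 0.96029×0.99613×0.99967 = 0.039158 + 0.956258 = 0.995416.
Q̄ = (S_0/π) × [bracket] = (1784/π) × 0.995416 = 565.26 W/m².
— Configuration B (ϕ=-56.9°):
cos h₀ = −tan(-56.9°) tan(-5.044°) = -0.1354, h₀ = 1.7066 rad.
Bracket: h₀ sin ϕ sin δ + cos ϕ cos δ sin h₀ = 1.7066×-0.83772×-0.08792 + 0.54610×0.99613×0.99079 = 0.125695 + 0.538976 = 0.664671.
Q̄ = (S_0/π) × [bracket] = (1784/π) × 0.664671 = 377.44 W/m².
Ratio Q̄_A / Q̄_B = 565.26 / 377.44 = 1.498.

Q̄_A / Q̄_B ≈ 1.50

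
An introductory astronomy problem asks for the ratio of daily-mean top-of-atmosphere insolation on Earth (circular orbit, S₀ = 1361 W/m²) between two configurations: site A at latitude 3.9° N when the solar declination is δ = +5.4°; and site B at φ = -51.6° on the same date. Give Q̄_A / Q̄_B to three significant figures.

— Configuration A (φ=+3.9°):
cos H₀ = −tan(+3.9°) tan(+5.400°) = -0.0064, H₀ = 1.5772 rad.
Bracket: H₀ sin φ sin δ + cos φ cos δ sin H₀ = 1.5772×0.06802×0.09411 + 0.99768×0.99556×0.99998 = 0.010096 + 0.993230 = 1.003326.
Q̄ = (S₀/π) × [bracket] = (1361/π) × 1.003326 = 434.66 W/m².
— Configuration B (φ=-51.6°):
cos H₀ = −tan(-51.6°) tan(+5.400°) = 0.1193, H₀ = 1.4512 rad.
Bracket: H₀ sin φ sin δ + cos φ cos δ sin H₀ = 1.4512×-0.78369×0.09411 + 0.62115×0.99556×0.99286 = -0.107030 + 0.613977 = 0.506947.
Q̄ = (S₀/π) × [bracket] = (1361/π) × 0.506947 = 219.62 W/m².
Ratio Q̄_A / Q̄_B = 434.66 / 219.62 = 1.979.

Q̄_A / Q̄_B ≈ 1.98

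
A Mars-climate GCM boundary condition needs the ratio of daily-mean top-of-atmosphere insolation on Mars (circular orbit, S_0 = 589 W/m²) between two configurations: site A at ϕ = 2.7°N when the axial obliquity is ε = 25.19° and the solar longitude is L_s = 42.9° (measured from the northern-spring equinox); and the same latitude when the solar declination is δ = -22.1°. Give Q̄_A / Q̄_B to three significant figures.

Q̄_A / Q̄_B ≈ 1.09

— Configuration A (ϕ=+2.7°):
Solar declination: sin δ = sin ε · sin L_s = sin 25.19° × sin 42.9° = 0.28973, so δ = +16.842°.
cos h₀ = −tan(+2.7°) tan(+16.842°) = -0.0143, h₀ = 1.5851 rad.
Bracket: h₀ sin ϕ sin δ + cos ϕ cos δ sin h₀ = 1.5851×0.04711×0.28973 + 0.99889×0.95711×0.99990 = 0.021635 + 0.955952 = 0.977587.
Q̄ = (S_0/π) × [bracket] = (589/π) × 0.977587 = 183.28 W/m².
— Configuration B (ϕ=+2.7°):
cos h₀ = −tan(+2.7°) tan(-22.100°) = 0.0191, h₀ = 1.5516 rad.
Bracket: h₀ sin ϕ sin δ + cos ϕ cos δ sin h₀ = 1.5516×0.04711×-0.37622 + 0.99889×0.92653×0.99982 = -0.027500 + 0.925335 = 0.897835.
Q̄ = (S_0/π) × [bracket] = (589/π) × 0.897835 = 168.33 W/m².
Ratio Q̄_A / Q̄_B = 183.28 / 168.33 = 1.089.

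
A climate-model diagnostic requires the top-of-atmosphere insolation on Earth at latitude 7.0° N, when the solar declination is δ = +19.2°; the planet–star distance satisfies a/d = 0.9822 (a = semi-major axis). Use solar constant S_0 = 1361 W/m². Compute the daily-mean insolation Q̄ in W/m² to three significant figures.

cos h₀ = −tan(+7.0°) tan(+19.200°) = -0.0428, h₀ = 1.6136 rad.
Bracket: h₀ sin ϕ sin δ + cos ϕ cos δ sin h₀ = 1.6136×0.12187×0.32887 + 0.99255×0.94438×0.99909 = 0.064672 + 0.936491 = 1.001163.
Inverse-square distance factor (a/d)² = 0.9822² = 0.964717.
Q̄ = (S_0/π) × 0.964717 × [bracket] = (1361/π) × 0.964717 × 1.001163 = 418.4 W/m².

Q̄ ≈ 418 W/m²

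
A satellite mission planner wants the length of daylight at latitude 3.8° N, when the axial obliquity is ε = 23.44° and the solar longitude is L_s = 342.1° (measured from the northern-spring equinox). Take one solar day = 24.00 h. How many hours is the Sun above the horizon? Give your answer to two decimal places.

Solar declination: sin δ = sin ε · sin L_s = sin 23.44° × sin 342.1° = -0.12226, so δ = -7.023°.
cos h₀ = −tan ϕ · tan δ = −tan(+3.8°) × tan(-7.023°) = 0.0082, so h₀ = 1.5626 rad = 89.53°.
Daylight = 2h₀/(2π) × 24.00 h = (1.5626/π) × 24.00 = 11.94 h.

11.94 h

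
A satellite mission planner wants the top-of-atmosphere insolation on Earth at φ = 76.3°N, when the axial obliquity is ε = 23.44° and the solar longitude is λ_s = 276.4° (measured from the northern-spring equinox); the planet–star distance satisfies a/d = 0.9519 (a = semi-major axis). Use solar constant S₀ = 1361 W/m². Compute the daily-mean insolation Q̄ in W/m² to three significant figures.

Solar declination: sin δ = sin ε · sin λ_s = sin 23.44° × sin 276.4° = -0.39531, so δ = -23.285°.
cos H₀ = −tan(+76.3°) tan(-23.285°) = 1.7654 ≥ 1 ⇒ polar night, H₀ = 0 and Q̄ = 0.
Inverse-square distance factor (a/d)² = 0.9519² = 0.906114.

Q̄ ≈ 0.00 W/m²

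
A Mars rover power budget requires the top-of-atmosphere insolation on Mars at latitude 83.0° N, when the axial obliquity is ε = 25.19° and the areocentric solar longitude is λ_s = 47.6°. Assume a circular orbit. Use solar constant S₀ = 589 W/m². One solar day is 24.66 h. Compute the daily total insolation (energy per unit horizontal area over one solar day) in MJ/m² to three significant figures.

16.3 MJ/m²

sin δ = sin 25.19° × sin 47.6° = 0.31430, so δ = +18.319°.
cos H₀ = −tan(+83.0°) tan(+18.319°) = -2.6964 ≤ −1 ⇒ polar day, H₀ = π.
Bracket: H₀ sin φ sin δ + cos φ cos δ sin H₀ = 3.1416×0.99255×0.31430 + 0.12187×0.94932×0.00000 = 0.980049 + 0.000000 = 0.980049.
Q̄ = (S₀/π) × [bracket] = (589/π) × 0.980049 = 183.74 W/m².
Daily total = Q̄ × 24.66 h × 3600 s/h = 183.74 × 24.66 × 3600 / 10⁶ = 16.31 MJ/m².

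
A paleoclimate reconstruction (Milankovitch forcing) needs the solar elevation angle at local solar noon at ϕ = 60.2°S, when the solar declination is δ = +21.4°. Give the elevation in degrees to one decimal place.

At local noon the hour angle is zero, so the zenith angle equals |ϕ − δ| = |-60.2° − (+21.400°)| = 81.600°.
Elevation = 90° − 81.600° = 8.4°.

8.4°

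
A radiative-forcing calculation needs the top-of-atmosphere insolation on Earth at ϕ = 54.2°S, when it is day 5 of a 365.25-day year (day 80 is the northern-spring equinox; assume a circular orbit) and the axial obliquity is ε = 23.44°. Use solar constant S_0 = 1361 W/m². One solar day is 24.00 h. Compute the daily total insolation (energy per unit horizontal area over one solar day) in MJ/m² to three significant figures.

Solar longitude: L_s = 360° × (5 − 80)/365.25 = -73.922°, i.e. -73.922° + 360° = 286.078°.
sin δ = sin 23.44° × sin 286.078° = -0.38223, so δ = -22.472°.
cos h₀ = −tan(-54.2°) tan(-22.472°) = -0.5735, h₀ = 2.1816 rad.
Bracket: h₀ sin ϕ sin δ + cos ϕ cos δ sin h₀ = 2.1816×-0.81106×-0.38223 + 0.58496×0.92407×0.81919 = 0.676321 + 0.442808 = 1.119129.
Q̄ = (S_0/π) × [bracket] = (1361/π) × 1.119129 = 484.83 W/m².
Daily total = Q̄ × 24.00 h × 3600 s/h = 484.83 × 24.00 × 3600 / 10⁶ = 41.89 MJ/m².

41.9 MJ/m²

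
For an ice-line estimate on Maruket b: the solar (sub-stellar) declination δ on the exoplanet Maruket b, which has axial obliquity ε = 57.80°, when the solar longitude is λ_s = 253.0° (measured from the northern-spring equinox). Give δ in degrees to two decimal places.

δ = -54.02°

sin δ = sin ε · sin λ_s = sin 57.80° × sin 253.0° = -0.809219.
δ = arcsin(-0.809219) = -54.02°.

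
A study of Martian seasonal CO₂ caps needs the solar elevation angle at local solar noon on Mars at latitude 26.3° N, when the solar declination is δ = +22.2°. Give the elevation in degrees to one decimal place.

At local noon the hour angle is zero, so the zenith angle equals |ϕ − δ| = |+26.3° − (+22.200°)| = 4.100°.
Elevation = 90° − 4.100° = 85.9°.

85.9°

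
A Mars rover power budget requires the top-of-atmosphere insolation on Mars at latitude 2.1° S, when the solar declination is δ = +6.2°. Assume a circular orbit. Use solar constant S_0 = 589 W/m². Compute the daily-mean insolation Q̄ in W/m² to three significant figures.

cos h₀ = −tan(-2.1°) tan(+6.200°) = 0.0040, h₀ = 1.5668 rad.
Bracket: h₀ sin ϕ sin δ + cos ϕ cos δ sin h₀ = 1.5668×-0.03664×0.10800 + 0.99933×0.99415×0.99999 = -0.006200 + 0.993474 = 0.987274.
Q̄ = (S_0/π) × [bracket] = (589/π) × 0.987274 = 185.1 W/m².

Q̄ ≈ 185 W/m²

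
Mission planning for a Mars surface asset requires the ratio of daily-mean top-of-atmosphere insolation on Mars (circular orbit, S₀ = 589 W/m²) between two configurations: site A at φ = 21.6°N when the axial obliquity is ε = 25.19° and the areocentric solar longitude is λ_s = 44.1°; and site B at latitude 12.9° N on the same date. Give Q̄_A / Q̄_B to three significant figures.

— Configuration A (φ=+21.6°):
sin δ = sin 25.19° × sin 44.1° = 0.29620, so δ = +17.229°.
cos H₀ = −tan(+21.6°) tan(+17.229°) = -0.1228, H₀ = 1.6939 rad.
Bracket: H₀ sin φ sin δ + cos φ cos δ sin H₀ = 1.6939×0.36812×0.29620 + 0.92978×0.95513×0.99243 = 0.184698 + 0.881338 = 1.066036.
Q̄ = (S₀/π) × [bracket] = (589/π) × 1.066036 = 199.87 W/m².
— Configuration B (φ=+12.9°):
cos H₀ = −tan(+12.9°) tan(+17.229°) = -0.0710, H₀ = 1.6419 rad.
Bracket: H₀ sin φ sin δ + cos φ cos δ sin H₀ = 1.6419×0.22325×0.29620 + 0.97476×0.95513×0.99747 = 0.108573 + 0.928667 = 1.037240.
Q̄ = (S₀/π) × [bracket] = (589/π) × 1.037240 = 194.47 W/m².
Ratio Q̄_A / Q̄_B = 199.87 / 194.47 = 1.028.

Q̄_A / Q̄_B ≈ 1.03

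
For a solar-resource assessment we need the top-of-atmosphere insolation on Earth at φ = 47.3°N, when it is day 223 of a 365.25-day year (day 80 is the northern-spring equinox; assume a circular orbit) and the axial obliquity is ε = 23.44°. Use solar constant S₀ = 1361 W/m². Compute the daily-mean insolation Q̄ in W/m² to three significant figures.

Q̄ ≈ 421 W/m²

Solar longitude: λ_s = 360° × (223 − 80)/365.25 = 140.945°.
sin δ = sin 23.44° × sin 140.945° = 0.25064, so δ = +14.515°.
cos H₀ = −tan(+47.3°) tan(+14.515°) = -0.2806, H₀ = 1.8552 rad.
Bracket: H₀ sin φ sin δ + cos φ cos δ sin H₀ = 1.8552×0.73491×0.25064 + 0.67816×0.96808×0.95983 = 0.341724 + 0.630141 = 0.971865.
Q̄ = (S₀/π) × [bracket] = (1361/π) × 0.971865 = 421.0 W/m².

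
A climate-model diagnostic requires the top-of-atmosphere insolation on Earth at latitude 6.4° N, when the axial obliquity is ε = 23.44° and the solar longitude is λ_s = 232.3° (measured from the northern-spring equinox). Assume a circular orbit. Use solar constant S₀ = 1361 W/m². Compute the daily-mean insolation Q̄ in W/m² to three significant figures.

Solar declination: sin δ = sin ε · sin λ_s = sin 23.44° × sin 232.3° = -0.31474, so δ = -18.345°.
cos H₀ = −tan(+6.4°) tan(-18.345°) = 0.0372, H₀ = 1.5336 rad.
Bracket: H₀ sin φ sin δ + cos φ cos δ sin H₀ = 1.5336×0.11147×-0.31474 + 0.99377×0.94918×0.99931 = -0.053805 + 0.942616 = 0.888811.
Q̄ = (S₀/π) × [bracket] = (1361/π) × 0.888811 = 385.1 W/m².

Q̄ ≈ 385 W/m²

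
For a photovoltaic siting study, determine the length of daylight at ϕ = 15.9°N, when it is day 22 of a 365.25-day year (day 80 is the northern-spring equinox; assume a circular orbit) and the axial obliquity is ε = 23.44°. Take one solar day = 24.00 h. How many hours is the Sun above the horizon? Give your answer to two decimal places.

Solar longitude: L_s = 360° × (22 − 80)/365.25 = -57.166°, i.e. -57.166° + 360° = 302.834°.
sin δ = sin 23.44° × sin 302.834° = -0.33424, so δ = -19.526°.
cos h₀ = −tan ϕ · tan δ = −tan(+15.9°) × tan(-19.526°) = 0.1010, so h₀ = 1.4696 rad = 84.20°.
Daylight = 2h₀/(2π) × 24.00 h = (1.4696/π) × 24.00 = 11.23 h.

11.23 h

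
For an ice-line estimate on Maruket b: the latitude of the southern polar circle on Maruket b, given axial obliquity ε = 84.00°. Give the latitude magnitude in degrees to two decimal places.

6.00°

The polar circle is the lowest latitude that experiences at least one full rotation of continuous darkness at the northern-summer solstice; it lies at |φ| = 90° − ε = 90° − 84.00° = 6.00°.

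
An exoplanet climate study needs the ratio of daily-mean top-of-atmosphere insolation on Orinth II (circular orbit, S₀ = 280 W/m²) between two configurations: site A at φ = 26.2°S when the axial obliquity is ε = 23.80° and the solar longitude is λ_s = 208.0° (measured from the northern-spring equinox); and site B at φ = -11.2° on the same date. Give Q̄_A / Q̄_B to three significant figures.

— Configuration A (φ=-26.2°):
Solar declination: sin δ = sin ε · sin λ_s = sin 23.80° × sin 208.0° = -0.18945, so δ = -10.921°.
cos H₀ = −tan(-26.2°) tan(-10.921°) = -0.0949, H₀ = 1.6659 rad.
Bracket: H₀ sin φ sin δ + cos φ cos δ sin H₀ = 1.6659×-0.44151×-0.18945 + 0.89726×0.98189×0.99548 = 0.139343 + 0.877028 = 1.016371.
Q̄ = (S₀/π) × [bracket] = (280/π) × 1.016371 = 90.586 W/m².
— Configuration B (φ=-11.2°):
cos H₀ = −tan(-11.2°) tan(-10.921°) = -0.0382, H₀ = 1.6090 rad.
Bracket: H₀ sin φ sin δ + cos φ cos δ sin H₀ = 1.6090×-0.19423×-0.18945 + 0.98096×0.98189×0.99927 = 0.059206 + 0.962492 = 1.021698.
Q̄ = (S₀/π) × [bracket] = (280/π) × 1.021698 = 91.061 W/m².
Ratio Q̄_A / Q̄_B = 90.586 / 91.061 = 0.9948.

Q̄_A / Q̄_B ≈ 0.995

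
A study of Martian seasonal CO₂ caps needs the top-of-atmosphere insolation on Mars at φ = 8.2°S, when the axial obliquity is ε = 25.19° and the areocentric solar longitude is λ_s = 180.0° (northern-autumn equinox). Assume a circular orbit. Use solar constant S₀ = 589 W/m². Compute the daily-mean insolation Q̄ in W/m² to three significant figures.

sin δ = sin 25.19° × sin 180.0° = 0.00000, so δ = +0.000°.
cos H₀ = −tan(-8.2°) tan(+0.000°) = 0.0000, H₀ = 1.5708 rad.
Bracket: H₀ sin φ sin δ + cos φ cos δ sin H₀ = 1.5708×-0.14263×0.00000 + 0.98978×1.00000×1.00000 = -0.000000 + 0.989780 = 0.989780.
Q̄ = (S₀/π) × [bracket] = (589/π) × 0.989780 = 185.6 W/m².

Q̄ ≈ 186 W/m²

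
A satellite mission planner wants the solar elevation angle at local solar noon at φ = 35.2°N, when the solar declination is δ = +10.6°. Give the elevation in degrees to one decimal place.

65.4°

At local noon the hour angle is zero, so the zenith angle equals |φ − δ| = |+35.2° − (+10.600°)| = 24.600°.
Elevation = 90° − 24.600° = 65.4°.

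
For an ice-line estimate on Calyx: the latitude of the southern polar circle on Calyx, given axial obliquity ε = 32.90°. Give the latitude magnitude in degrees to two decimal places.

The polar circle is the lowest latitude that experiences at least one full rotation of continuous darkness at the northern-summer solstice; it lies at |ϕ| = 90° − ε = 90° − 32.90° = 57.10°.

57.10°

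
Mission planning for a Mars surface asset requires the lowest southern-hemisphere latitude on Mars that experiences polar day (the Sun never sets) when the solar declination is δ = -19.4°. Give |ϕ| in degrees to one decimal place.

Polar day requires cos h₀ = −tan ϕ tan δ ≤ −1, i.e. tan ϕ tan δ ≥ 1.
The boundary is |tan ϕ| · |tan δ| = 1, so |ϕ| = 90° − |δ| = 90° − 19.4° = 70.6° in the southern hemisphere.

|ϕ| = 70.6°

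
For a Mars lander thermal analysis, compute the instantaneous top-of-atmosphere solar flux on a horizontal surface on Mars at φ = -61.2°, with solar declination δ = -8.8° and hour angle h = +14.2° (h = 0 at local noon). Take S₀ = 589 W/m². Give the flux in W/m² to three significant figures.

cos θ_z = sin φ sin δ + cos φ cos δ cos h = 0.134063 + 0.461536 = 0.595599.
Flux = S₀ · cos θ_z = 589 × 0.595599 = 350.8 W/m².

351 W/m²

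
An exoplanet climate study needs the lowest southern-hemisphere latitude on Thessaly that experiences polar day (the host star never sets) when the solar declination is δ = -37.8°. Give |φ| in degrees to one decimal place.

Polar day requires cos H₀ = −tan φ tan δ ≤ −1, i.e. tan φ tan δ ≥ 1.
The boundary is |tan φ| · |tan δ| = 1, so |φ| = 90° − |δ| = 90° − 37.8° = 52.2° in the southern hemisphere.

|φ| = 52.2°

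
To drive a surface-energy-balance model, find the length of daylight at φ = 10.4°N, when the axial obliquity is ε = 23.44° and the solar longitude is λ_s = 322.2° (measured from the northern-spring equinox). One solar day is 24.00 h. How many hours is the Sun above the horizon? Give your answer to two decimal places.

Solar declination: sin δ = sin ε · sin λ_s = sin 23.44° × sin 322.2° = -0.24381, so δ = -14.111°.
cos H₀ = −tan φ · tan δ = −tan(+10.4°) × tan(-14.111°) = 0.0461, so H₀ = 1.5246 rad = 87.36°.
Daylight = 2H₀/(2π) × 24.00 h = (1.5246/π) × 24.00 = 11.65 h.

11.65 h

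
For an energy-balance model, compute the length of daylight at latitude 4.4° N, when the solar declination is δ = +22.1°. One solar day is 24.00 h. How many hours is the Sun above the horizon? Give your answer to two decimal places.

12.24 h

cos H₀ = −tan φ · tan δ = −tan(+4.4°) × tan(+22.100°) = -0.0312, so H₀ = 1.6020 rad = 91.79°.
Daylight = 2H₀/(2π) × 24.00 h = (1.6020/π) × 24.00 = 12.24 h.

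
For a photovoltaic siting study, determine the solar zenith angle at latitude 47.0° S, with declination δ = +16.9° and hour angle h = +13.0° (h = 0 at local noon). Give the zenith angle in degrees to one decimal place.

cos θ_z = sin ϕ sin δ + cos ϕ cos δ cos h = -0.212606 + 0.635821 = 0.423215.
θ_z = arccos(0.423215) = 65.0°.

θ_z = 65.0°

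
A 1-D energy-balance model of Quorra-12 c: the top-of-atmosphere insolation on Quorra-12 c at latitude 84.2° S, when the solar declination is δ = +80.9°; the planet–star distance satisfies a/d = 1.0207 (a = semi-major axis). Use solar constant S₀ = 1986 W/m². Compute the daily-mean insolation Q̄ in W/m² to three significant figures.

Q̄ ≈ 0.00 W/m²

cos H₀ = −tan(-84.2°) tan(+80.900°) = 61.4632 ≥ 1 ⇒ polar night, H₀ = 0 and Q̄ = 0.
Inverse-square distance factor (a/d)² = 1.0207² = 1.041828.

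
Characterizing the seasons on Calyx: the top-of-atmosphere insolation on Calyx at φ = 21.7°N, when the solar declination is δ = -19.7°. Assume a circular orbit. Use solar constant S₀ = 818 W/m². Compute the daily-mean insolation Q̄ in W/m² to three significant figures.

Q̄ ≈ 179 W/m²

cos H₀ = −tan(+21.7°) tan(-19.700°) = 0.1425, H₀ = 1.4278 rad.
Bracket: H₀ sin φ sin δ + cos φ cos δ sin H₀ = 1.4278×0.36975×-0.33710 + 0.92913×0.94147×0.98980 = -0.177965 + 0.865826 = 0.687861.
Q̄ = (S₀/π) × [bracket] = (818/π) × 0.687861 = 179.1 W/m².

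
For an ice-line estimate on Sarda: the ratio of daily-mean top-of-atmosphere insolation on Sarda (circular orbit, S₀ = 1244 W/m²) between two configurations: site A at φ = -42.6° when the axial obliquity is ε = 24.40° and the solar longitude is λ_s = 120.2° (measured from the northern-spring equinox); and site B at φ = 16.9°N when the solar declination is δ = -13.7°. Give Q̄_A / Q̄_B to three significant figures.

Q̄_A / Q̄_B ≈ 0.426

— Configuration A (φ=-42.6°):
Solar declination: sin δ = sin ε · sin λ_s = sin 24.40° × sin 120.2° = 0.35704, so δ = +20.918°.
cos H₀ = −tan(-42.6°) tan(+20.918°) = 0.3515, H₀ = 1.2116 rad.
Bracket: H₀ sin φ sin δ + cos φ cos δ sin H₀ = 1.2116×-0.67688×0.35704 + 0.73610×0.93409×0.93620 = -0.292811 + 0.643716 = 0.350905.
Q̄ = (S₀/π) × [bracket] = (1244/π) × 0.350905 = 138.95 W/m².
— Configuration B (φ=+16.9°):
cos H₀ = −tan(+16.9°) tan(-13.700°) = 0.0741, H₀ = 1.4967 rad.
Bracket: H₀ sin φ sin δ + cos φ cos δ sin H₀ = 1.4967×0.29070×-0.23684 + 0.95681×0.97155×0.99725 = -0.103047 + 0.927032 = 0.823985.
Q̄ = (S₀/π) × [bracket] = (1244/π) × 0.823985 = 326.28 W/m².
Ratio Q̄_A / Q̄_B = 138.95 / 326.28 = 0.4259.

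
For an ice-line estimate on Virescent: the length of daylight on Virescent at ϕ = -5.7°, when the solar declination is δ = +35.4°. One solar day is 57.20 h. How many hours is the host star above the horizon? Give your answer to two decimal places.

27.31 h

cos h₀ = −tan ϕ · tan δ = −tan(-5.7°) × tan(+35.400°) = 0.0709, so h₀ = 1.4998 rad = 85.93°.
Daylight = 2h₀/(2π) × 57.20 h = (1.4998/π) × 57.20 = 27.31 h.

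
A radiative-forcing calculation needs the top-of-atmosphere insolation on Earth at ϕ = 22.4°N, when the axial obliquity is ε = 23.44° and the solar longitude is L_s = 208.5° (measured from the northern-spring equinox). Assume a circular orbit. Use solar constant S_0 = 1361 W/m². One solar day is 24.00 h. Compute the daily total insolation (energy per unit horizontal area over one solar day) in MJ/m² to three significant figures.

29.8 MJ/m²

Solar declination: sin δ = sin ε · sin L_s = sin 23.44° × sin 208.5° = -0.18981, so δ = -10.942°.
cos h₀ = −tan(+22.4°) tan(-10.942°) = 0.0797, h₀ = 1.4910 rad.
Bracket: h₀ sin ϕ sin δ + cos ϕ cos δ sin h₀ = 1.4910×0.38107×-0.18981 + 0.92455×0.98182×0.99682 = -0.107845 + 0.904855 = 0.797010.
Q̄ = (S_0/π) × [bracket] = (1361/π) × 0.797010 = 345.28 W/m².
Daily total = Q̄ × 24.00 h × 3600 s/h = 345.28 × 24.00 × 3600 / 10⁶ = 29.83 MJ/m².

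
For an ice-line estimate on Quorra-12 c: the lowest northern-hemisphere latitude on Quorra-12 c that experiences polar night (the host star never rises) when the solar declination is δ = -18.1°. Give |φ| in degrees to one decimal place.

|φ| = 71.9°

Polar night requires cos H₀ = −tan φ tan δ ≥ 1, i.e. tan φ tan δ ≤ −1.
The boundary is |tan φ| · |tan δ| = 1, so |φ| = 90° − |δ| = 90° − 18.1° = 71.9° in the northern hemisphere.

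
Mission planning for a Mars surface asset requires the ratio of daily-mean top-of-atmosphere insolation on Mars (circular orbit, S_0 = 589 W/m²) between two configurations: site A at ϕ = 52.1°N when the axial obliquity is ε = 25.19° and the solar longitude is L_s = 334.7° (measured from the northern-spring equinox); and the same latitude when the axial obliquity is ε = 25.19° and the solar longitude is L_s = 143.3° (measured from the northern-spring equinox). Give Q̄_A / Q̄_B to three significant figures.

Q̄_A / Q̄_B ≈ 0.419

— Configuration A (ϕ=+52.1°):
Solar declination: sin δ = sin ε · sin L_s = sin 25.19° × sin 334.7° = -0.18189, so δ = -10.480°.
cos h₀ = −tan(+52.1°) tan(-10.480°) = 0.2376, h₀ = 1.3309 rad.
Bracket: h₀ sin ϕ sin δ + cos ϕ cos δ sin h₀ = 1.3309×0.78908×-0.18189 + 0.61429×0.98332×0.97136 = -0.191018 + 0.586744 = 0.395726.
Q̄ = (S_0/π) × [bracket] = (589/π) × 0.395726 = 74.193 W/m².
— Configuration B (ϕ=+52.1°):
Solar declination: sin δ = sin ε · sin L_s = sin 25.19° × sin 143.3° = 0.25436, so δ = +14.736°.
cos h₀ = −tan(+52.1°) tan(+14.736°) = -0.3379, h₀ = 1.9154 rad.
Bracket: h₀ sin ϕ sin δ + cos ϕ cos δ sin h₀ = 1.9154×0.78908×0.25436 + 0.61429×0.96711×0.94120 = 0.384441 + 0.559154 = 0.943595.
Q̄ = (S_0/π) × [bracket] = (589/π) × 0.943595 = 176.91 W/m².
Ratio Q̄_A / Q̄_B = 74.193 / 176.91 = 0.4194.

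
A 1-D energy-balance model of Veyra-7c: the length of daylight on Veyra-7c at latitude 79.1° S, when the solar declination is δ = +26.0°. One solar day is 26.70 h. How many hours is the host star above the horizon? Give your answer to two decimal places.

0.00 h

cos H₀ = −tan φ · tan δ = 2.5328 ≥ 1, so the host star never rises (polar night) and H₀ = 0.
Daylight = 2H₀/(2π) × 26.70 h = (0.0000/π) × 26.70 = 0.00 h.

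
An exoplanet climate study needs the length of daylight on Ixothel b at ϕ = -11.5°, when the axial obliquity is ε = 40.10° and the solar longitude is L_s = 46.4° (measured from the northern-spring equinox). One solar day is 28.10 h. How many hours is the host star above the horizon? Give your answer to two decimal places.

13.09 h

Solar declination: sin δ = sin ε · sin L_s = sin 40.10° × sin 46.4° = 0.46646, so δ = +27.805°.
cos h₀ = −tan ϕ · tan δ = −tan(-11.5°) × tan(+27.805°) = 0.1073, so h₀ = 1.4633 rad = 83.84°.
Daylight = 2h₀/(2π) × 28.10 h = (1.4633/π) × 28.10 = 13.09 h.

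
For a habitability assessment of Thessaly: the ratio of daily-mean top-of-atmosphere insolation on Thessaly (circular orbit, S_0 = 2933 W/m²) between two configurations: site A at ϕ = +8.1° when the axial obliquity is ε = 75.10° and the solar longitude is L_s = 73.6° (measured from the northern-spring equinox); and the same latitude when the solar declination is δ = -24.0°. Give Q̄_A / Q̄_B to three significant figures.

— Configuration A (ϕ=+8.1°):
Solar declination: sin δ = sin ε · sin L_s = sin 75.10° × sin 73.6° = 0.92706, so δ = +67.981°.
cos h₀ = −tan(+8.1°) tan(+67.981°) = -0.3519, h₀ = 1.9304 rad.
Bracket: h₀ sin ϕ sin δ + cos ϕ cos δ sin h₀ = 1.9304×0.14090×0.92706 + 0.99002×0.37492×0.93603 = 0.252154 + 0.347434 = 0.599588.
Q̄ = (S_0/π) × [bracket] = (2933/π) × 0.599588 = 559.78 W/m².
— Configuration B (ϕ=+8.1°):
cos h₀ = −tan(+8.1°) tan(-24.000°) = 0.0634, h₀ = 1.5074 rad.
Bracket: h₀ sin ϕ sin δ + cos ϕ cos δ sin h₀ = 1.5074×0.14090×-0.40674 + 0.99002×0.91355×0.99799 = -0.086389 + 0.902615 = 0.816226.
Q̄ = (S_0/π) × [bracket] = (2933/π) × 0.816226 = 762.03 W/m².
Ratio Q̄_A / Q̄_B = 559.78 / 762.03 = 0.7346.

Q̄_A / Q̄_B ≈ 0.735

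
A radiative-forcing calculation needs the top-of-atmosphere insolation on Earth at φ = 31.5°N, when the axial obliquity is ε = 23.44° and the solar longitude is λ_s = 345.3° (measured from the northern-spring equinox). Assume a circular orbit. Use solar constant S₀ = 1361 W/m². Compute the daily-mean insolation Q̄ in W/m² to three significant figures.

Solar declination: sin δ = sin ε · sin λ_s = sin 23.44° × sin 345.3° = -0.10094, so δ = -5.793°.
cos H₀ = −tan(+31.5°) tan(-5.793°) = 0.0622, H₀ = 1.5086 rad.
Bracket: H₀ sin φ sin δ + cos φ cos δ sin H₀ = 1.5086×0.52250×-0.10094 + 0.85264×0.99489×0.99807 = -0.079565 + 0.846646 = 0.767081.
Q̄ = (S₀/π) × [bracket] = (1361/π) × 0.767081 = 332.3 W/m².

Q̄ ≈ 332 W/m²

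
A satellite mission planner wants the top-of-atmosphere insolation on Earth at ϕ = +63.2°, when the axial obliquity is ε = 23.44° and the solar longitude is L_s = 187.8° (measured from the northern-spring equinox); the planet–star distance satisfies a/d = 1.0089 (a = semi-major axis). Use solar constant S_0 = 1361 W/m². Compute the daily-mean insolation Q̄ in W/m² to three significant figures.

Solar declination: sin δ = sin ε · sin L_s = sin 23.44° × sin 187.8° = -0.05399, so δ = -3.095°.
cos h₀ = −tan(+63.2°) tan(-3.095°) = 0.1070, h₀ = 1.4636 rad.
Bracket: h₀ sin ϕ sin δ + cos ϕ cos δ sin h₀ = 1.4636×0.89259×-0.05399 + 0.45088×0.99854×0.99426 = -0.070532 + 0.447637 = 0.377105.
Inverse-square distance factor (a/d)² = 1.0089² = 1.017879.
Q̄ = (S_0/π) × 1.017879 × [bracket] = (1361/π) × 1.017879 × 0.377105 = 166.3 W/m².

Q̄ ≈ 166 W/m²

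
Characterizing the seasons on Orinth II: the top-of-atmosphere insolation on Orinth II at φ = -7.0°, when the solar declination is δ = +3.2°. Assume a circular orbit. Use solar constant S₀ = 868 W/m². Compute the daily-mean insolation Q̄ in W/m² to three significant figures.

cos H₀ = −tan(-7.0°) tan(+3.200°) = 0.0069, H₀ = 1.5639 rad.
Bracket: H₀ sin φ sin δ + cos φ cos δ sin H₀ = 1.5639×-0.12187×0.05582 + 0.99255×0.99844×0.99998 = -0.010639 + 0.990982 = 0.980343.
Q̄ = (S₀/π) × [bracket] = (868/π) × 0.980343 = 270.9 W/m².

Q̄ ≈ 271 W/m²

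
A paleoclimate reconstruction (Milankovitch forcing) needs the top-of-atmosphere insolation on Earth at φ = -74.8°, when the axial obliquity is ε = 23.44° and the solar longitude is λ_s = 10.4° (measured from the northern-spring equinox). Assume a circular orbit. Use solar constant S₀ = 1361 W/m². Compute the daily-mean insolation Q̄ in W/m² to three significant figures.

Solar declination: sin δ = sin ε · sin λ_s = sin 23.44° × sin 10.4° = 0.07181, so δ = +4.118°.
cos H₀ = −tan(-74.8°) tan(+4.118°) = 0.2650, H₀ = 1.3026 rad.
Bracket: H₀ sin φ sin δ + cos φ cos δ sin H₀ = 1.3026×-0.96502×0.07181 + 0.26219×0.99742×0.96425 = -0.090268 + 0.252164 = 0.161896.
Q̄ = (S₀/π) × [bracket] = (1361/π) × 0.161896 = 70.14 W/m².

Q̄ ≈ 70.1 W/m²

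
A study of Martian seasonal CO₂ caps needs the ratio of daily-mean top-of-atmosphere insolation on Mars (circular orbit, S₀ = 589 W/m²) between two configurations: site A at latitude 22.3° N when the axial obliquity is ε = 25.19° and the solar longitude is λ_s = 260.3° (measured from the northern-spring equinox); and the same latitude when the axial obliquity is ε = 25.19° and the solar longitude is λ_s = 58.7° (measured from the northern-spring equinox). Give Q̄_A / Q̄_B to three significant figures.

— Configuration A (φ=+22.3°):
Solar declination: sin δ = sin ε · sin λ_s = sin 25.19° × sin 260.3° = -0.41954, so δ = -24.805°.
cos H₀ = −tan(+22.3°) tan(-24.805°) = 0.1896, H₀ = 1.3801 rad.
Bracket: H₀ sin φ sin δ + cos φ cos δ sin H₀ = 1.3801×0.37946×-0.41954 + 0.92521×0.90774×0.98187 = -0.219710 + 0.824624 = 0.604914.
Q̄ = (S₀/π) × [bracket] = (589/π) × 0.604914 = 113.41 W/m².
— Configuration B (φ=+22.3°):
Solar declination: sin δ = sin ε · sin λ_s = sin 25.19° × sin 58.7° = 0.36368, so δ = +21.326°.
cos H₀ = −tan(+22.3°) tan(+21.326°) = -0.1601, H₀ = 1.7316 rad.
Bracket: H₀ sin φ sin δ + cos φ cos δ sin H₀ = 1.7316×0.37946×0.36368 + 0.92521×0.93153×0.98710 = 0.238964 + 0.850743 = 1.089707.
Q̄ = (S₀/π) × [bracket] = (589/π) × 1.089707 = 204.30 W/m².
Ratio Q̄_A / Q̄_B = 113.41 / 204.30 = 0.5551.

Q̄_A / Q̄_B ≈ 0.555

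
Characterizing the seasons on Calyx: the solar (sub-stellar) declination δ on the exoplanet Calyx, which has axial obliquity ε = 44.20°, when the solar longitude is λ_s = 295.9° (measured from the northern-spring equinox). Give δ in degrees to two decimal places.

δ = -38.84°

sin δ = sin ε · sin λ_s = sin 44.20° × sin 295.9° = -0.627140.
δ = arcsin(-0.627140) = -38.84°.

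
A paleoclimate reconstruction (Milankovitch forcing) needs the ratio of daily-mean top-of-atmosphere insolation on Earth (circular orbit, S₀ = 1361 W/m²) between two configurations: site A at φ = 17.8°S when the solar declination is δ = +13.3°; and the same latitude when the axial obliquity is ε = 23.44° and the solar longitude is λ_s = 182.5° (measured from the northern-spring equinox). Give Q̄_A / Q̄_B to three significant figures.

Q̄_A / Q̄_B ≈ 0.853

— Configuration A (φ=-17.8°):
cos H₀ = −tan(-17.8°) tan(+13.300°) = 0.0759, H₀ = 1.4948 rad.
Bracket: H₀ sin φ sin δ + cos φ cos δ sin H₀ = 1.4948×-0.30570×0.23005 + 0.95213×0.97318×0.99712 = -0.105124 + 0.923925 = 0.818801.
Q̄ = (S₀/π) × [bracket] = (1361/π) × 0.818801 = 354.72 W/m².
— Configuration B (φ=-17.8°):
Solar declination: sin δ = sin ε · sin λ_s = sin 23.44° × sin 182.5° = -0.01735, so δ = -0.994°.
cos H₀ = −tan(-17.8°) tan(-0.994°) = -0.0056, H₀ = 1.5764 rad.
Bracket: H₀ sin φ sin δ + cos φ cos δ sin H₀ = 1.5764×-0.30570×-0.01735 + 0.95213×0.99985×0.99998 = 0.008361 + 0.951968 = 0.960329.
Q̄ = (S₀/π) × [bracket] = (1361/π) × 0.960329 = 416.03 W/m².
Ratio Q̄_A / Q̄_B = 354.72 / 416.03 = 0.8526.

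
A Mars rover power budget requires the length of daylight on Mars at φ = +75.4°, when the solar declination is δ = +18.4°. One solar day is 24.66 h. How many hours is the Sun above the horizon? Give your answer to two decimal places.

24.66 h

Sunrise equation: cos H₀ = −tan φ · tan δ = -1.2771 ≤ −1, so the Sun never sets (polar day) and H₀ = π.
Daylight = 2H₀/(2π) × 24.66 h = (3.1416/π) × 24.66 = 24.66 h.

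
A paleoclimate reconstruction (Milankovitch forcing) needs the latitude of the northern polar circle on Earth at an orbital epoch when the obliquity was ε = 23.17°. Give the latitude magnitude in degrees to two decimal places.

66.83°

The polar circle is the lowest latitude that experiences at least one full rotation of continuous daylight at the northern-summer solstice; it lies at |φ| = 90° − ε = 90° − 23.17° = 66.83°.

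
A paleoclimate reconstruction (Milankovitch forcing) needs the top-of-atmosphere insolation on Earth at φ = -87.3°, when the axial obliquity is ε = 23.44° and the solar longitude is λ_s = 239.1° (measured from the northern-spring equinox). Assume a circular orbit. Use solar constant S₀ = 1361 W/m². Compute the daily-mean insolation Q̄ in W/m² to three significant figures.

Solar declination: sin δ = sin ε · sin λ_s = sin 23.44° × sin 239.1° = -0.34133, so δ = -19.958°.
cos H₀ = −tan(-87.3°) tan(-19.958°) = -7.7003 ≤ −1 ⇒ polar day, H₀ = π.
Bracket: H₀ sin φ sin δ + cos φ cos δ sin H₀ = 3.1416×-0.99889×-0.34133 + 0.04711×0.93994×0.00000 = 1.071132 + 0.000000 = 1.071132.
Q̄ = (S₀/π) × [bracket] = (1361/π) × 1.071132 = 464.0 W/m².

Q̄ ≈ 464 W/m²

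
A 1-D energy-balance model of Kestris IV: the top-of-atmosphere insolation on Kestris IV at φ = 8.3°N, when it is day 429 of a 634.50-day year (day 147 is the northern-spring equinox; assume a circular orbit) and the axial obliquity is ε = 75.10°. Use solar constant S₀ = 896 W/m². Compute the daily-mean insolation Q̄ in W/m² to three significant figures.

Solar longitude: λ_s = 360° × (429 − 147)/634.50 = 160.000°.
sin δ = sin 75.10° × sin 160.000° = 0.33052, so δ = +19.300°.
cos H₀ = −tan(+8.3°) tan(+19.300°) = -0.0511, H₀ = 1.6219 rad.
Bracket: H₀ sin φ sin δ + cos φ cos δ sin H₀ = 1.6219×0.14436×0.33052 + 0.98953×0.94380×0.99869 = 0.077387 + 0.932695 = 1.010082.
Q̄ = (S₀/π) × [bracket] = (896/π) × 1.010082 = 288.1 W/m².

Q̄ ≈ 288 W/m²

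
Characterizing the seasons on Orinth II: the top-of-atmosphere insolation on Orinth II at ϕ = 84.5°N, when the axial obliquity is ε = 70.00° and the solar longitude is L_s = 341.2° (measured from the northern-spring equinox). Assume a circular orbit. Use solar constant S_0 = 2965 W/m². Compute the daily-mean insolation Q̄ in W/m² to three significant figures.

Q̄ ≈ 0.00 W/m²

Solar declination: sin δ = sin ε · sin L_s = sin 70.00° × sin 341.2° = -0.30283, so δ = -17.628°.
cos h₀ = −tan(+84.5°) tan(-17.628°) = 3.3000 ≥ 1 ⇒ polar night, h₀ = 0 and Q̄ = 0.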